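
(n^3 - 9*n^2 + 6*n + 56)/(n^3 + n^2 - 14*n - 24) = (n - 7)/(n + 3)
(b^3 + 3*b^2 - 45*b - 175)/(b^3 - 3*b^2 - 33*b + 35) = (b + 5)/(b - 1)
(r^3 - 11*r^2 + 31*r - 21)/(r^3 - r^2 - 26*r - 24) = (-r^3 + 11*r^2 - 31*r + 21)/(-r^3 + r^2 + 26*r + 24)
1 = 1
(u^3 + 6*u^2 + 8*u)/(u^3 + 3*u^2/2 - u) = 2*(u + 4)/(2*u - 1)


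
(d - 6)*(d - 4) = d^2 - 10*d + 24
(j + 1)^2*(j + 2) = j^3 + 4*j^2 + 5*j + 2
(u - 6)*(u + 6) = u^2 - 36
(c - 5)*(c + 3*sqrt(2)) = c^2 - 5*c + 3*sqrt(2)*c - 15*sqrt(2)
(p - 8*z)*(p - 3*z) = p^2 - 11*p*z + 24*z^2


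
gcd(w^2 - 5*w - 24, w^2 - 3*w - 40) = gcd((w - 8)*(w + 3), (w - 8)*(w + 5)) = w - 8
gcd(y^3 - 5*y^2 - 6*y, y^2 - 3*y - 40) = 1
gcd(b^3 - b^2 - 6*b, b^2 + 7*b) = b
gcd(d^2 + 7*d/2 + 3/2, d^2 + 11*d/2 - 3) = 1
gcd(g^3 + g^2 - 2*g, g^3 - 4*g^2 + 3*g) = g^2 - g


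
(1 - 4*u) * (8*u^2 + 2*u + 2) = -32*u^3 - 6*u + 2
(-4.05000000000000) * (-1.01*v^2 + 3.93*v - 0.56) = 4.0905*v^2 - 15.9165*v + 2.268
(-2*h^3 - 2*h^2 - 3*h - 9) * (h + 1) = -2*h^4 - 4*h^3 - 5*h^2 - 12*h - 9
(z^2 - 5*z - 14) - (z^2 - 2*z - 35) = 21 - 3*z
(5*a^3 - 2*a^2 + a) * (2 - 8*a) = -40*a^4 + 26*a^3 - 12*a^2 + 2*a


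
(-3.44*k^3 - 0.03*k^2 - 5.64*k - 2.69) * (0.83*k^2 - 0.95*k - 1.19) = -2.8552*k^5 + 3.2431*k^4 - 0.5591*k^3 + 3.161*k^2 + 9.2671*k + 3.2011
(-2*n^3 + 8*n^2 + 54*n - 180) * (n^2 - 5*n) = -2*n^5 + 18*n^4 + 14*n^3 - 450*n^2 + 900*n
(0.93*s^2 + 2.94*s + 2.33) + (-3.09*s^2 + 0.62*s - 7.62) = -2.16*s^2 + 3.56*s - 5.29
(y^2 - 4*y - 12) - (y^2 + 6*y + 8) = -10*y - 20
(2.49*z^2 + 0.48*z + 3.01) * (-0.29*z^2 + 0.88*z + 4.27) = -0.7221*z^4 + 2.052*z^3 + 10.1818*z^2 + 4.6984*z + 12.8527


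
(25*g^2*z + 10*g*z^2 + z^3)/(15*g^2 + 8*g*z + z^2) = z*(5*g + z)/(3*g + z)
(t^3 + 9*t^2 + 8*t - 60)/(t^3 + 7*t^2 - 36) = (t + 5)/(t + 3)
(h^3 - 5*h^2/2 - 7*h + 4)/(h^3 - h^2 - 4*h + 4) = (h^2 - 9*h/2 + 2)/(h^2 - 3*h + 2)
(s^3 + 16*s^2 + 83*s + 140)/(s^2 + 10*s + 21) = (s^2 + 9*s + 20)/(s + 3)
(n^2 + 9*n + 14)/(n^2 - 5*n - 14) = (n + 7)/(n - 7)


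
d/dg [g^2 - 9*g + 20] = 2*g - 9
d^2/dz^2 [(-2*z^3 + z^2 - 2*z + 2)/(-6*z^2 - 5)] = 2*(12*z^3 - 126*z^2 - 30*z + 35)/(216*z^6 + 540*z^4 + 450*z^2 + 125)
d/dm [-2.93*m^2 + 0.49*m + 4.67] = 0.49 - 5.86*m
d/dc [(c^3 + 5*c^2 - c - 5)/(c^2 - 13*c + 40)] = (c^4 - 26*c^3 + 56*c^2 + 410*c - 105)/(c^4 - 26*c^3 + 249*c^2 - 1040*c + 1600)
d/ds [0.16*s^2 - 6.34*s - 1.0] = 0.32*s - 6.34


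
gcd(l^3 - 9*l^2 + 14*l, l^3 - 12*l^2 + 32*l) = l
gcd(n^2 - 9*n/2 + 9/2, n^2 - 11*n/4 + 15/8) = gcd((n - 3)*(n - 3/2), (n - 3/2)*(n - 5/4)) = n - 3/2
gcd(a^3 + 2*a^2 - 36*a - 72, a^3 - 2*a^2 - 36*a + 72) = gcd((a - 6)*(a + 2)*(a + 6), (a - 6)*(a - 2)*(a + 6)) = a^2 - 36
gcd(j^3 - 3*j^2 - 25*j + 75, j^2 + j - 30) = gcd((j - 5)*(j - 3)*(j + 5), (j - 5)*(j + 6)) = j - 5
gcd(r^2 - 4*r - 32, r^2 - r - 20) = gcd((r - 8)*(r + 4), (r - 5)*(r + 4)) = r + 4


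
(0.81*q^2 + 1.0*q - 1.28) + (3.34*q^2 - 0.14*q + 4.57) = 4.15*q^2 + 0.86*q + 3.29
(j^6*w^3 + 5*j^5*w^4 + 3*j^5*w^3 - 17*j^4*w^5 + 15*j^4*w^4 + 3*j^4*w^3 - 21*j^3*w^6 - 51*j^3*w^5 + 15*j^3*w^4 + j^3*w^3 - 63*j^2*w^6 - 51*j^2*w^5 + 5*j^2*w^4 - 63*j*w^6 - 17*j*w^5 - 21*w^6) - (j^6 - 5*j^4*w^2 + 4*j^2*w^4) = j^6*w^3 - j^6 + 5*j^5*w^4 + 3*j^5*w^3 - 17*j^4*w^5 + 15*j^4*w^4 + 3*j^4*w^3 + 5*j^4*w^2 - 21*j^3*w^6 - 51*j^3*w^5 + 15*j^3*w^4 + j^3*w^3 - 63*j^2*w^6 - 51*j^2*w^5 + j^2*w^4 - 63*j*w^6 - 17*j*w^5 - 21*w^6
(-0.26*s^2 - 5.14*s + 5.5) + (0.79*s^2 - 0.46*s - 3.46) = 0.53*s^2 - 5.6*s + 2.04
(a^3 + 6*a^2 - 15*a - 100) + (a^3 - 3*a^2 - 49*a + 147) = 2*a^3 + 3*a^2 - 64*a + 47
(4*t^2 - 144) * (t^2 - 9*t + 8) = 4*t^4 - 36*t^3 - 112*t^2 + 1296*t - 1152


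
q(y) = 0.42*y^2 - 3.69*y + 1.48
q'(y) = 0.84*y - 3.69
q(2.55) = -5.20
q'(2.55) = -1.55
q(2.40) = -4.96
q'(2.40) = -1.67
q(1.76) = -3.71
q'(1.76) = -2.21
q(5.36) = -6.23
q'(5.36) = 0.81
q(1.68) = -3.53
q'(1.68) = -2.28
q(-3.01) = 16.39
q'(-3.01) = -6.22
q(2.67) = -5.38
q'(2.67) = -1.45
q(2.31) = -4.80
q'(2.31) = -1.75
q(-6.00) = 38.74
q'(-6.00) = -8.73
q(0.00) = 1.48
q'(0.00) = -3.69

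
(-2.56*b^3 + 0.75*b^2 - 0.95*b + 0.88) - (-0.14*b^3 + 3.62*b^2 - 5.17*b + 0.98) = -2.42*b^3 - 2.87*b^2 + 4.22*b - 0.1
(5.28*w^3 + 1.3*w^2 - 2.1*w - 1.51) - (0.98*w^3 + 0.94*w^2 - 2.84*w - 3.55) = 4.3*w^3 + 0.36*w^2 + 0.74*w + 2.04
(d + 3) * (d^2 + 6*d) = d^3 + 9*d^2 + 18*d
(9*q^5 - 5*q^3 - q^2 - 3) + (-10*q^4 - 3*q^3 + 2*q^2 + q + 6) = 9*q^5 - 10*q^4 - 8*q^3 + q^2 + q + 3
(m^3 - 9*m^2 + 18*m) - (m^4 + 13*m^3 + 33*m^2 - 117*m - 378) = -m^4 - 12*m^3 - 42*m^2 + 135*m + 378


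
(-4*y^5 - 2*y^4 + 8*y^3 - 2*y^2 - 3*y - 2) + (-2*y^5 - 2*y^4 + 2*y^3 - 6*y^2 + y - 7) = -6*y^5 - 4*y^4 + 10*y^3 - 8*y^2 - 2*y - 9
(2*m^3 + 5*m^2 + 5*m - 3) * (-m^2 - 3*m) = -2*m^5 - 11*m^4 - 20*m^3 - 12*m^2 + 9*m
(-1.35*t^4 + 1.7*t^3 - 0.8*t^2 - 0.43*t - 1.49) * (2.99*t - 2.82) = -4.0365*t^5 + 8.89*t^4 - 7.186*t^3 + 0.9703*t^2 - 3.2425*t + 4.2018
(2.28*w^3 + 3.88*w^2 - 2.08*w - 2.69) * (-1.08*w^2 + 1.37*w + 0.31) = -2.4624*w^5 - 1.0668*w^4 + 8.2688*w^3 + 1.2584*w^2 - 4.3301*w - 0.8339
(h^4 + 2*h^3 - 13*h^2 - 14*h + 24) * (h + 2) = h^5 + 4*h^4 - 9*h^3 - 40*h^2 - 4*h + 48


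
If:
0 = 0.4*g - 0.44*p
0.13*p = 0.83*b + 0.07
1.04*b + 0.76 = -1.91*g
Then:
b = -0.13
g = -0.33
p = -0.30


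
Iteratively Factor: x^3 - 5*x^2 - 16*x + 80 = (x - 5)*(x^2 - 16) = (x - 5)*(x + 4)*(x - 4)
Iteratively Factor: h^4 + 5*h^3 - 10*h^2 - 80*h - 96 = (h + 4)*(h^3 + h^2 - 14*h - 24) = (h + 2)*(h + 4)*(h^2 - h - 12) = (h + 2)*(h + 3)*(h + 4)*(h - 4)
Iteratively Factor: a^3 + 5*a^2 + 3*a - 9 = (a + 3)*(a^2 + 2*a - 3) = (a - 1)*(a + 3)*(a + 3)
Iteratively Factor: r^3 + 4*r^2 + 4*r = (r)*(r^2 + 4*r + 4) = r*(r + 2)*(r + 2)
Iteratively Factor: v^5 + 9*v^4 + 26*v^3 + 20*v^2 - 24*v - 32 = (v + 2)*(v^4 + 7*v^3 + 12*v^2 - 4*v - 16) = (v + 2)^2*(v^3 + 5*v^2 + 2*v - 8) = (v + 2)^3*(v^2 + 3*v - 4) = (v - 1)*(v + 2)^3*(v + 4)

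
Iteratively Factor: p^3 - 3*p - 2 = (p + 1)*(p^2 - p - 2) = (p - 2)*(p + 1)*(p + 1)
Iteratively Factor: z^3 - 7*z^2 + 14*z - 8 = (z - 1)*(z^2 - 6*z + 8) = (z - 4)*(z - 1)*(z - 2)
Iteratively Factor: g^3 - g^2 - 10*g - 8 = (g + 2)*(g^2 - 3*g - 4) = (g - 4)*(g + 2)*(g + 1)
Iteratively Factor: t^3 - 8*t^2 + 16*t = (t - 4)*(t^2 - 4*t) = t*(t - 4)*(t - 4)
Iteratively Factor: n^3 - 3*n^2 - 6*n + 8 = (n + 2)*(n^2 - 5*n + 4) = (n - 4)*(n + 2)*(n - 1)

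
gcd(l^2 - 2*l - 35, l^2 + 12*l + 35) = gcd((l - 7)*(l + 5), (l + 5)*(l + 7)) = l + 5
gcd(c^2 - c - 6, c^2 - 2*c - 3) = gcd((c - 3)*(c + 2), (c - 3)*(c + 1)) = c - 3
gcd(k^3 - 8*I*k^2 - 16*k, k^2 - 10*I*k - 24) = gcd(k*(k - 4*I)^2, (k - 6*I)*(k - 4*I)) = k - 4*I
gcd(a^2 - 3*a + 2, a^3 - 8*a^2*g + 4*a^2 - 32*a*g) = 1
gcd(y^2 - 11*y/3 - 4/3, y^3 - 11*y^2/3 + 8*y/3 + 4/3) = y + 1/3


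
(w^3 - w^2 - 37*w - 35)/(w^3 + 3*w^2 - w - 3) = (w^2 - 2*w - 35)/(w^2 + 2*w - 3)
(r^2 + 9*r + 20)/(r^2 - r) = (r^2 + 9*r + 20)/(r*(r - 1))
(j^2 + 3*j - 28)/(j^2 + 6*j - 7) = (j - 4)/(j - 1)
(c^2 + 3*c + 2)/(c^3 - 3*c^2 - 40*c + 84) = (c^2 + 3*c + 2)/(c^3 - 3*c^2 - 40*c + 84)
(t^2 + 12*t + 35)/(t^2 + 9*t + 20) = (t + 7)/(t + 4)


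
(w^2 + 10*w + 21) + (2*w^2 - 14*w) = 3*w^2 - 4*w + 21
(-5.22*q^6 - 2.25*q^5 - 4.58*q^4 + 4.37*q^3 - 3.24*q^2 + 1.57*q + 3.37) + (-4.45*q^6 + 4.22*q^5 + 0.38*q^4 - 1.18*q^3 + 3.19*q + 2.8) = -9.67*q^6 + 1.97*q^5 - 4.2*q^4 + 3.19*q^3 - 3.24*q^2 + 4.76*q + 6.17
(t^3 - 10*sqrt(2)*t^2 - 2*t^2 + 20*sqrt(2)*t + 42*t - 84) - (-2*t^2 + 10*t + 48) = t^3 - 10*sqrt(2)*t^2 + 20*sqrt(2)*t + 32*t - 132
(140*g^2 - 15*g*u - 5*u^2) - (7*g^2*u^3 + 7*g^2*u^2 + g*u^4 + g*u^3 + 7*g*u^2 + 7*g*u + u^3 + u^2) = -7*g^2*u^3 - 7*g^2*u^2 + 140*g^2 - g*u^4 - g*u^3 - 7*g*u^2 - 22*g*u - u^3 - 6*u^2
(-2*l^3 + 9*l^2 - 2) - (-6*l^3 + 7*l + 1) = 4*l^3 + 9*l^2 - 7*l - 3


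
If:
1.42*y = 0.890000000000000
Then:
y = 0.63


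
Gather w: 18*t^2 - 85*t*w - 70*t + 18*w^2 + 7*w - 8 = 18*t^2 - 70*t + 18*w^2 + w*(7 - 85*t) - 8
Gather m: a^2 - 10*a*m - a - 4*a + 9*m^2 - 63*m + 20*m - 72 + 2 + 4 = a^2 - 5*a + 9*m^2 + m*(-10*a - 43) - 66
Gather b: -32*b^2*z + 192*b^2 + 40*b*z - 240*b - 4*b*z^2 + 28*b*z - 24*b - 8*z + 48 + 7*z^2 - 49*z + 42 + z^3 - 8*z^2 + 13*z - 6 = b^2*(192 - 32*z) + b*(-4*z^2 + 68*z - 264) + z^3 - z^2 - 44*z + 84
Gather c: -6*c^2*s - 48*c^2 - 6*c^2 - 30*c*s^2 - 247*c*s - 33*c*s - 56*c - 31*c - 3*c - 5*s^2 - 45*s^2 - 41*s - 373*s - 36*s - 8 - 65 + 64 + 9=c^2*(-6*s - 54) + c*(-30*s^2 - 280*s - 90) - 50*s^2 - 450*s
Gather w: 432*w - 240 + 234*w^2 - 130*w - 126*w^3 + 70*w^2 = -126*w^3 + 304*w^2 + 302*w - 240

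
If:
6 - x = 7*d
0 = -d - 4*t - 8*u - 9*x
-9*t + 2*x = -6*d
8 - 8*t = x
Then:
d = 78/127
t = 100/127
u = -1211/508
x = 216/127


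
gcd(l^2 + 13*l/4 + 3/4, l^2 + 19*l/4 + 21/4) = l + 3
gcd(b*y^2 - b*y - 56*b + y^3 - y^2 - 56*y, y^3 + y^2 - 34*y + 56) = y + 7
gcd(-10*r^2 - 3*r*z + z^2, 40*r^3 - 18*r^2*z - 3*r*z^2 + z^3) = -5*r + z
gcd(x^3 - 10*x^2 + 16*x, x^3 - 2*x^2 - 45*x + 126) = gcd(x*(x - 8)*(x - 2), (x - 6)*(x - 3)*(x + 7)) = 1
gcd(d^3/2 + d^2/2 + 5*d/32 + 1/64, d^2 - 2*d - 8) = 1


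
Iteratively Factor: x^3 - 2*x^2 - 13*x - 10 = (x + 1)*(x^2 - 3*x - 10) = (x - 5)*(x + 1)*(x + 2)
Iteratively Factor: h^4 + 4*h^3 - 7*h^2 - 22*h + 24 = (h + 4)*(h^3 - 7*h + 6) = (h - 2)*(h + 4)*(h^2 + 2*h - 3) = (h - 2)*(h + 3)*(h + 4)*(h - 1)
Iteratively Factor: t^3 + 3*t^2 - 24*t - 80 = (t + 4)*(t^2 - t - 20) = (t - 5)*(t + 4)*(t + 4)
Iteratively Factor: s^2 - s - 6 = (s - 3)*(s + 2)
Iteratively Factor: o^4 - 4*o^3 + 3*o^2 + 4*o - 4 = (o - 2)*(o^3 - 2*o^2 - o + 2) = (o - 2)*(o + 1)*(o^2 - 3*o + 2) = (o - 2)*(o - 1)*(o + 1)*(o - 2)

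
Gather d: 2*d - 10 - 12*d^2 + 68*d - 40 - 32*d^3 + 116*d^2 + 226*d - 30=-32*d^3 + 104*d^2 + 296*d - 80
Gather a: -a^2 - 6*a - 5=-a^2 - 6*a - 5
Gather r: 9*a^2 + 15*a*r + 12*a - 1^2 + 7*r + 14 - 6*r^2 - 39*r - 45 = 9*a^2 + 12*a - 6*r^2 + r*(15*a - 32) - 32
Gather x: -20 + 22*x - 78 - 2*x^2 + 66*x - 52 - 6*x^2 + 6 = -8*x^2 + 88*x - 144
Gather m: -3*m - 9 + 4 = -3*m - 5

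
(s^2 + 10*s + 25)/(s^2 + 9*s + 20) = (s + 5)/(s + 4)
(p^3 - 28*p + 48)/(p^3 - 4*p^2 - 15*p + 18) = (p^3 - 28*p + 48)/(p^3 - 4*p^2 - 15*p + 18)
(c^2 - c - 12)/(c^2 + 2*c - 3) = (c - 4)/(c - 1)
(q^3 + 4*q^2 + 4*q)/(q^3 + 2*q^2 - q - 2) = q*(q + 2)/(q^2 - 1)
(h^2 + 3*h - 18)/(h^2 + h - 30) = (h - 3)/(h - 5)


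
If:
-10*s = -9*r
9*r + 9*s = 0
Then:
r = 0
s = 0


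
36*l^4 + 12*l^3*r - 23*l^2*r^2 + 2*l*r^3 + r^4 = (-3*l + r)*(-2*l + r)*(l + r)*(6*l + r)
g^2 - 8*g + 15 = (g - 5)*(g - 3)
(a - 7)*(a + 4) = a^2 - 3*a - 28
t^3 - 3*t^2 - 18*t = t*(t - 6)*(t + 3)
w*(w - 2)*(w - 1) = w^3 - 3*w^2 + 2*w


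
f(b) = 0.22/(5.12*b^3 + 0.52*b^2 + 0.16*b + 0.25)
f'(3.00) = -0.00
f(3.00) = 0.00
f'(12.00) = -0.00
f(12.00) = 0.00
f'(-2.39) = -0.00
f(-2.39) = -0.00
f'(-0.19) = -2.75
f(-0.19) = 1.08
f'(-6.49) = -0.00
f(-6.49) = -0.00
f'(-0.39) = -335.58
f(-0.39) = -5.94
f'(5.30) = -0.00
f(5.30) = 0.00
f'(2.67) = -0.00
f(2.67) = 0.00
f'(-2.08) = -0.01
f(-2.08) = -0.01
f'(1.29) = -0.04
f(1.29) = 0.02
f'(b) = 0.22*(-15.36*b^2 - 1.04*b - 0.16)/(5.12*b^3 + 0.52*b^2 + 0.16*b + 0.25)^2 = (-3.3792*b^2 - 0.2288*b - 0.0352)/(5.12*b^3 + 0.52*b^2 + 0.16*b + 0.25)^2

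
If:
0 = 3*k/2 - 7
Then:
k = 14/3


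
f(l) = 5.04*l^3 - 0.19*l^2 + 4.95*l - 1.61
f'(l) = 15.12*l^2 - 0.38*l + 4.95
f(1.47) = 21.27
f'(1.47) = 37.06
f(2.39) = 77.94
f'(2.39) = 90.41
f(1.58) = 25.62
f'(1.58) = 42.10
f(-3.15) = -176.62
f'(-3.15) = 156.18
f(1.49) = 22.02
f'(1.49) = 37.95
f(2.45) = 83.50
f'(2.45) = 94.78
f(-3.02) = -157.11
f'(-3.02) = 144.00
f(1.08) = 9.86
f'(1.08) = 22.18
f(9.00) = 3701.71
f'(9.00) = 1226.25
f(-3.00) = -154.25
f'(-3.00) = 142.17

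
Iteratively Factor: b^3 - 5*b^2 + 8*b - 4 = (b - 1)*(b^2 - 4*b + 4) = (b - 2)*(b - 1)*(b - 2)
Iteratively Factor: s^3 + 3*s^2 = (s)*(s^2 + 3*s) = s*(s + 3)*(s)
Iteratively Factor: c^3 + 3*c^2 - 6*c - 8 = (c + 1)*(c^2 + 2*c - 8) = (c - 2)*(c + 1)*(c + 4)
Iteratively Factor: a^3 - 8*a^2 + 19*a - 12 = (a - 4)*(a^2 - 4*a + 3) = (a - 4)*(a - 1)*(a - 3)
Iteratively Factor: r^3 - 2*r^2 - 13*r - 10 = (r - 5)*(r^2 + 3*r + 2) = (r - 5)*(r + 2)*(r + 1)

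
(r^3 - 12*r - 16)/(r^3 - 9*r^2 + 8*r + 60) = (r^2 - 2*r - 8)/(r^2 - 11*r + 30)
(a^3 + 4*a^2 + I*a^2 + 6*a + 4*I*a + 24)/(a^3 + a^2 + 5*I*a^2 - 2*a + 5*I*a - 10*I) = (a^3 + a^2*(4 + I) + a*(6 + 4*I) + 24)/(a^3 + a^2*(1 + 5*I) + a*(-2 + 5*I) - 10*I)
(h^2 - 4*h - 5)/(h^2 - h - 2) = (h - 5)/(h - 2)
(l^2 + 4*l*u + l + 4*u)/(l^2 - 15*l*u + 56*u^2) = (l^2 + 4*l*u + l + 4*u)/(l^2 - 15*l*u + 56*u^2)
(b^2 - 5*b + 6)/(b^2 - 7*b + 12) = (b - 2)/(b - 4)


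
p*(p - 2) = p^2 - 2*p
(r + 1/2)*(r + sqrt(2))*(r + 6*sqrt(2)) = r^3 + r^2/2 + 7*sqrt(2)*r^2 + 7*sqrt(2)*r/2 + 12*r + 6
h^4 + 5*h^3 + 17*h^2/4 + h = h*(h + 1/2)^2*(h + 4)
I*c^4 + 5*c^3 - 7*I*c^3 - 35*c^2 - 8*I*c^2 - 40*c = c*(c - 8)*(c - 5*I)*(I*c + I)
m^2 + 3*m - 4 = (m - 1)*(m + 4)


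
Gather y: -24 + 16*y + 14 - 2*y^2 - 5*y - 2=-2*y^2 + 11*y - 12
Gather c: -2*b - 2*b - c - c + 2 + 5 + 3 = -4*b - 2*c + 10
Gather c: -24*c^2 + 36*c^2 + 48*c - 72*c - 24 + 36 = 12*c^2 - 24*c + 12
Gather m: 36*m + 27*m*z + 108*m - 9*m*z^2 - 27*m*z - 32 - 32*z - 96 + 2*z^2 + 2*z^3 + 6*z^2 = m*(144 - 9*z^2) + 2*z^3 + 8*z^2 - 32*z - 128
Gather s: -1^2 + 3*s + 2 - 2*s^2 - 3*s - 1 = -2*s^2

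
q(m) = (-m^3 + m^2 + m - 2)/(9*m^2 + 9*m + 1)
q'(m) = (-18*m - 9)*(-m^3 + m^2 + m - 2)/(9*m^2 + 9*m + 1)^2 + (-3*m^2 + 2*m + 1)/(9*m^2 + 9*m + 1) = (-9*m^4 - 18*m^3 - 3*m^2 + 38*m + 19)/(81*m^4 + 162*m^3 + 99*m^2 + 18*m + 1)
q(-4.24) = 0.71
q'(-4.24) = -0.11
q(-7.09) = 1.02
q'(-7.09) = -0.11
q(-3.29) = 0.60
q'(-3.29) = -0.12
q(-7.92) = 1.11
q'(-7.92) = -0.11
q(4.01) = -0.26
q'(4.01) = -0.10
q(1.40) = -0.04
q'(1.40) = -0.02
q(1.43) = -0.04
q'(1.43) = -0.02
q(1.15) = -0.05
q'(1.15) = 0.03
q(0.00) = -2.00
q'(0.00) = 19.00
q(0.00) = -2.00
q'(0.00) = 19.00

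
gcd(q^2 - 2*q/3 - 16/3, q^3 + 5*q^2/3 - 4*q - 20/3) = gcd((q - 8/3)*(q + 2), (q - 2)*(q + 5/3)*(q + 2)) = q + 2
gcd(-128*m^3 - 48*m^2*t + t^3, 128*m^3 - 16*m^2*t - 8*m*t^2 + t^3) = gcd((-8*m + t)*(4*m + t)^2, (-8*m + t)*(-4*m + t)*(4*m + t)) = -32*m^2 - 4*m*t + t^2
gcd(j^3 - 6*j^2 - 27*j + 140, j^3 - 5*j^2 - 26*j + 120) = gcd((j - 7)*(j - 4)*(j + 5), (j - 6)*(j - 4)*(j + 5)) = j^2 + j - 20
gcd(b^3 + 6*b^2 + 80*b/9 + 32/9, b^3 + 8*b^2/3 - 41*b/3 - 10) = b + 2/3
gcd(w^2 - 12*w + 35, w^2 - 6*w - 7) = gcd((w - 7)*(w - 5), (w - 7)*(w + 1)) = w - 7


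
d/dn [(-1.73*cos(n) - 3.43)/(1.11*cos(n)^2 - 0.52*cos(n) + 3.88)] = (-1.9203*cos(n)^2 - 7.6146*cos(n) + 8.496)*sin(n)/(1.2321*cos(n)^4 - 1.1544*cos(n)^3 + 8.884*cos(n)^2 - 4.0352*cos(n) + 15.0544)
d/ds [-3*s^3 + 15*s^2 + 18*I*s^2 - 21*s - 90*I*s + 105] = -9*s^2 + s*(30 + 36*I) - 21 - 90*I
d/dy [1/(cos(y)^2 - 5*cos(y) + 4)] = (2*cos(y) - 5)*sin(y)/(cos(y)^2 - 5*cos(y) + 4)^2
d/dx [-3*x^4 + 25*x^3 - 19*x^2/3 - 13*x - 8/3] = -12*x^3 + 75*x^2 - 38*x/3 - 13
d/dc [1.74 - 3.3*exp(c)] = -3.3*exp(c)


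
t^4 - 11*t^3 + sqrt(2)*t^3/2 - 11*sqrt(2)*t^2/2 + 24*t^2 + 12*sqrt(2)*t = t*(t - 8)*(t - 3)*(t + sqrt(2)/2)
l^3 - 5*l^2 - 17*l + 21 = (l - 7)*(l - 1)*(l + 3)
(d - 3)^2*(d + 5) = d^3 - d^2 - 21*d + 45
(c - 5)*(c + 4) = c^2 - c - 20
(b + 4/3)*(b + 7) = b^2 + 25*b/3 + 28/3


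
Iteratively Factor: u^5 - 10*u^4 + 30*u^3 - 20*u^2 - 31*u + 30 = (u - 2)*(u^4 - 8*u^3 + 14*u^2 + 8*u - 15) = (u - 2)*(u + 1)*(u^3 - 9*u^2 + 23*u - 15) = (u - 2)*(u - 1)*(u + 1)*(u^2 - 8*u + 15) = (u - 3)*(u - 2)*(u - 1)*(u + 1)*(u - 5)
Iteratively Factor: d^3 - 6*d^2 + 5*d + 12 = (d - 3)*(d^2 - 3*d - 4) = (d - 3)*(d + 1)*(d - 4)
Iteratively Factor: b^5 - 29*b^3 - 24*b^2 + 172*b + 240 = (b - 3)*(b^4 + 3*b^3 - 20*b^2 - 84*b - 80) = (b - 3)*(b + 2)*(b^3 + b^2 - 22*b - 40) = (b - 5)*(b - 3)*(b + 2)*(b^2 + 6*b + 8) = (b - 5)*(b - 3)*(b + 2)*(b + 4)*(b + 2)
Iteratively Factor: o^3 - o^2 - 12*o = (o + 3)*(o^2 - 4*o) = o*(o + 3)*(o - 4)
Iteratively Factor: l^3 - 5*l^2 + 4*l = (l - 4)*(l^2 - l) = (l - 4)*(l - 1)*(l)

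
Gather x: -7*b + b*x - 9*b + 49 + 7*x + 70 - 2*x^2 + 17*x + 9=-16*b - 2*x^2 + x*(b + 24) + 128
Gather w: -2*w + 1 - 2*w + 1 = 2 - 4*w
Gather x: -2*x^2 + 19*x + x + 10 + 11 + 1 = -2*x^2 + 20*x + 22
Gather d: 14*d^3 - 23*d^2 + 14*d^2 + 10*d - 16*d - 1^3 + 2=14*d^3 - 9*d^2 - 6*d + 1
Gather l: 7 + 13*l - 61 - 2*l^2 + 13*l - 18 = -2*l^2 + 26*l - 72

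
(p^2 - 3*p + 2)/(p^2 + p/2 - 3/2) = 2*(p - 2)/(2*p + 3)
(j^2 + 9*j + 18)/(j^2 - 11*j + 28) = (j^2 + 9*j + 18)/(j^2 - 11*j + 28)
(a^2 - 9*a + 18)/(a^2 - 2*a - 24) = (a - 3)/(a + 4)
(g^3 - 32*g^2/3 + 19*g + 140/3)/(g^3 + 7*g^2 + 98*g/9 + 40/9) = 3*(g^2 - 12*g + 35)/(3*g^2 + 17*g + 10)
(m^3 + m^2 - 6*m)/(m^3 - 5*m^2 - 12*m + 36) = m/(m - 6)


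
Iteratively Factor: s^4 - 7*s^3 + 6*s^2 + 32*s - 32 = (s - 4)*(s^3 - 3*s^2 - 6*s + 8) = (s - 4)*(s - 1)*(s^2 - 2*s - 8) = (s - 4)*(s - 1)*(s + 2)*(s - 4)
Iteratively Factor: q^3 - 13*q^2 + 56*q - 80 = (q - 4)*(q^2 - 9*q + 20) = (q - 4)^2*(q - 5)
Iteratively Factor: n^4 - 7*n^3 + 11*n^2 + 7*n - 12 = (n - 1)*(n^3 - 6*n^2 + 5*n + 12) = (n - 4)*(n - 1)*(n^2 - 2*n - 3) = (n - 4)*(n - 1)*(n + 1)*(n - 3)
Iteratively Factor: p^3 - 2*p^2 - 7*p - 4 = (p - 4)*(p^2 + 2*p + 1) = (p - 4)*(p + 1)*(p + 1)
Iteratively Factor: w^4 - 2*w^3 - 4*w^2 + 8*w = (w - 2)*(w^3 - 4*w) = (w - 2)*(w + 2)*(w^2 - 2*w) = (w - 2)^2*(w + 2)*(w)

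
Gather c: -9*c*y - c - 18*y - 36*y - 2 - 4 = c*(-9*y - 1) - 54*y - 6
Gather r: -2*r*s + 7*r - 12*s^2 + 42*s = r*(7 - 2*s) - 12*s^2 + 42*s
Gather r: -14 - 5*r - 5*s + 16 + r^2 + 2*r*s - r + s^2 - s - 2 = r^2 + r*(2*s - 6) + s^2 - 6*s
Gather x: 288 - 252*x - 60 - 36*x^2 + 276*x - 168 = -36*x^2 + 24*x + 60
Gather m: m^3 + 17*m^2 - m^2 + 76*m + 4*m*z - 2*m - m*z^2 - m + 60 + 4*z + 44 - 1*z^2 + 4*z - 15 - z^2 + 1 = m^3 + 16*m^2 + m*(-z^2 + 4*z + 73) - 2*z^2 + 8*z + 90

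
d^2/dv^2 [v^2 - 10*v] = 2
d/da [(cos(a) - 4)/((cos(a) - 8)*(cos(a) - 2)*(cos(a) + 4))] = 2*(cos(a)^3 - 9*cos(a)^2 + 24*cos(a) + 16)*sin(a)/((cos(a) - 8)^2*(cos(a) - 2)^2*(cos(a) + 4)^2)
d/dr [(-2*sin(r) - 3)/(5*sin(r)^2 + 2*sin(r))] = 2*(5*cos(r) + 15/tan(r) + 3*cos(r)/sin(r)^2)/(5*sin(r) + 2)^2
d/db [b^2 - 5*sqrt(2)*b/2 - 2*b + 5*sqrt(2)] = 2*b - 5*sqrt(2)/2 - 2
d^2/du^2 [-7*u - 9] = 0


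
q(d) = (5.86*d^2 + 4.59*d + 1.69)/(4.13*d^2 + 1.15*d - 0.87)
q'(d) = (-8.26*d - 1.15)*(5.86*d^2 + 4.59*d + 1.69)/(4.13*d^2 + 1.15*d - 0.87)^2 + (11.72*d + 4.59)/(4.13*d^2 + 1.15*d - 0.87)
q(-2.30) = 1.21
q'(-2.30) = -0.04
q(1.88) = 1.95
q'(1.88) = -0.37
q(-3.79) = 1.27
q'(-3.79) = -0.03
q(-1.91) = 1.19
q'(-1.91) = -0.03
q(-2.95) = 1.24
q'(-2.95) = -0.04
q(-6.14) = 1.32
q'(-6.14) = -0.01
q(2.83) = 1.74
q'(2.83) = -0.14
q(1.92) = 1.94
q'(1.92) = -0.35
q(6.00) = 1.55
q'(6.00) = -0.02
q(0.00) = -1.94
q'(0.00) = -7.84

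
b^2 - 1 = (b - 1)*(b + 1)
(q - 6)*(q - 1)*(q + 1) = q^3 - 6*q^2 - q + 6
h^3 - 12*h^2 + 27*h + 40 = (h - 8)*(h - 5)*(h + 1)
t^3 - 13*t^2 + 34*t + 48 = (t - 8)*(t - 6)*(t + 1)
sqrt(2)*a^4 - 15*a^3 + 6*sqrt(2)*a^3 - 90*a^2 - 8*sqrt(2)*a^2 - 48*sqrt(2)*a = a*(a + 6)*(a - 8*sqrt(2))*(sqrt(2)*a + 1)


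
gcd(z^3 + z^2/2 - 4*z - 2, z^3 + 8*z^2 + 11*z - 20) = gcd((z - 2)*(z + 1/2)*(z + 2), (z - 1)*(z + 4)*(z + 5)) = 1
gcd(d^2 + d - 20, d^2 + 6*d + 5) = d + 5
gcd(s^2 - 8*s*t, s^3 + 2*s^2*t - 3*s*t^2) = s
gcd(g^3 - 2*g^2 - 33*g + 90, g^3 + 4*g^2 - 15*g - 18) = g^2 + 3*g - 18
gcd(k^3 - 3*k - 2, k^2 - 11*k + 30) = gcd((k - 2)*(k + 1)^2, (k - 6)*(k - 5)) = 1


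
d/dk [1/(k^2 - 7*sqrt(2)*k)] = (-2*k + 7*sqrt(2))/(k^2*(k - 7*sqrt(2))^2)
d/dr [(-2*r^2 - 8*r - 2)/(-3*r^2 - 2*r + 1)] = 4*(-5*r^2 - 4*r - 3)/(9*r^4 + 12*r^3 - 2*r^2 - 4*r + 1)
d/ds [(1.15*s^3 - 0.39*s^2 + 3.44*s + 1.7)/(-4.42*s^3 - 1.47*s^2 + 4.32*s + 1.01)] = (-3.4143*s^4 + 40.3456*s^3 + 29.3985*s^2 + 4.2102*s - 3.8696)/(19.5364*s^6 + 12.9948*s^5 - 36.0279*s^4 - 21.6292*s^3 + 15.693*s^2 + 8.7264*s + 1.0201)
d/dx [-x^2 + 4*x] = 4 - 2*x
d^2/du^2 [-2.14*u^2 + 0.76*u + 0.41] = -4.28000000000000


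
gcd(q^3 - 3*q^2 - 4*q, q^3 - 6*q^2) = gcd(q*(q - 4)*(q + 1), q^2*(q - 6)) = q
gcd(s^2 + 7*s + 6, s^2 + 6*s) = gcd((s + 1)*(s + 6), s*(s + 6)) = s + 6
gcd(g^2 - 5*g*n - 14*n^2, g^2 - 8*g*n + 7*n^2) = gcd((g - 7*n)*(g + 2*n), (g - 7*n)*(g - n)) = g - 7*n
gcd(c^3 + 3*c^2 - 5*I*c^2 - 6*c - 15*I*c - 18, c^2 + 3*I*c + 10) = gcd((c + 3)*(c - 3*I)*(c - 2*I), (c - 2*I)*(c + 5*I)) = c - 2*I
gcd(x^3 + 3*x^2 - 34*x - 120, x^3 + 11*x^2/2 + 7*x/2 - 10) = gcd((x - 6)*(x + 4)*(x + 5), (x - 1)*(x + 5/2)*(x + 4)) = x + 4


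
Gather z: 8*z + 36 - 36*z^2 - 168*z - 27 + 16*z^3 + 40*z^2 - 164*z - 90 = 16*z^3 + 4*z^2 - 324*z - 81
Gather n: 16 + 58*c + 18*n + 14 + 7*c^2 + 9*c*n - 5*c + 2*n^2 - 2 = 7*c^2 + 53*c + 2*n^2 + n*(9*c + 18) + 28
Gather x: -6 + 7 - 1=0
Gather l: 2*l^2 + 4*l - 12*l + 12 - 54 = 2*l^2 - 8*l - 42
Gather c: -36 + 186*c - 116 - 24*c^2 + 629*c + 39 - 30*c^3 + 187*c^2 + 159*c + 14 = -30*c^3 + 163*c^2 + 974*c - 99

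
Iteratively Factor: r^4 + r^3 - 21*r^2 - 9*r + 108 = (r + 3)*(r^3 - 2*r^2 - 15*r + 36) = (r - 3)*(r + 3)*(r^2 + r - 12) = (r - 3)^2*(r + 3)*(r + 4)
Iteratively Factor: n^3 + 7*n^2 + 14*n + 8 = (n + 4)*(n^2 + 3*n + 2) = (n + 1)*(n + 4)*(n + 2)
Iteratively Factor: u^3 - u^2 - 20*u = (u - 5)*(u^2 + 4*u) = u*(u - 5)*(u + 4)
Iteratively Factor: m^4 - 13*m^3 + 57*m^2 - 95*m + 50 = (m - 2)*(m^3 - 11*m^2 + 35*m - 25) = (m - 2)*(m - 1)*(m^2 - 10*m + 25) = (m - 5)*(m - 2)*(m - 1)*(m - 5)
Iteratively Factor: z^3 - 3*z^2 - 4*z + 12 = (z + 2)*(z^2 - 5*z + 6) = (z - 2)*(z + 2)*(z - 3)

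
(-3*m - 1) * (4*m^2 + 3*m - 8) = -12*m^3 - 13*m^2 + 21*m + 8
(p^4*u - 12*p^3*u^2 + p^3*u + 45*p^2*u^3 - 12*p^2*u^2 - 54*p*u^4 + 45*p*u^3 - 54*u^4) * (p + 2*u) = p^5*u - 10*p^4*u^2 + p^4*u + 21*p^3*u^3 - 10*p^3*u^2 + 36*p^2*u^4 + 21*p^2*u^3 - 108*p*u^5 + 36*p*u^4 - 108*u^5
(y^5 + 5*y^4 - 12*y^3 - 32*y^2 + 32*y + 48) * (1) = y^5 + 5*y^4 - 12*y^3 - 32*y^2 + 32*y + 48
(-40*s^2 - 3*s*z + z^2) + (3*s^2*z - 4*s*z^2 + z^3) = 3*s^2*z - 40*s^2 - 4*s*z^2 - 3*s*z + z^3 + z^2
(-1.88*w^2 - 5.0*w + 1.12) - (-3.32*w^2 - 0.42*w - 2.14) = 1.44*w^2 - 4.58*w + 3.26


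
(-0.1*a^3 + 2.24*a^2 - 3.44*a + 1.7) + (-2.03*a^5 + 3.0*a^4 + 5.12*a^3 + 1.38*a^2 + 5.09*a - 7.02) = -2.03*a^5 + 3.0*a^4 + 5.02*a^3 + 3.62*a^2 + 1.65*a - 5.32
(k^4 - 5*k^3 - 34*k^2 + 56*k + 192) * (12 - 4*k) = -4*k^5 + 32*k^4 + 76*k^3 - 632*k^2 - 96*k + 2304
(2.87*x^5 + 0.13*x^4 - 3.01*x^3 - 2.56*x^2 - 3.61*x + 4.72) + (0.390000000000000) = 2.87*x^5 + 0.13*x^4 - 3.01*x^3 - 2.56*x^2 - 3.61*x + 5.11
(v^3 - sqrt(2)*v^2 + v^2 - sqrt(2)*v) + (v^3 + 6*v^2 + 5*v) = 2*v^3 - sqrt(2)*v^2 + 7*v^2 - sqrt(2)*v + 5*v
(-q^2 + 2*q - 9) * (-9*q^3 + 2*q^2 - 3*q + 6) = 9*q^5 - 20*q^4 + 88*q^3 - 30*q^2 + 39*q - 54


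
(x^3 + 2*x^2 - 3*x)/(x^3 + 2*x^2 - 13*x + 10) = x*(x + 3)/(x^2 + 3*x - 10)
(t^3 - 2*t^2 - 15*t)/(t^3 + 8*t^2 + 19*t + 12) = t*(t - 5)/(t^2 + 5*t + 4)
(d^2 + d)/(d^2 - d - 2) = d/(d - 2)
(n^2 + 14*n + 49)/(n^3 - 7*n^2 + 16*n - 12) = (n^2 + 14*n + 49)/(n^3 - 7*n^2 + 16*n - 12)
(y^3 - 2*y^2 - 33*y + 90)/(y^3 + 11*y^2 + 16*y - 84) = (y^2 - 8*y + 15)/(y^2 + 5*y - 14)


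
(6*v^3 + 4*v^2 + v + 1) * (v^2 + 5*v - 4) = 6*v^5 + 34*v^4 - 3*v^3 - 10*v^2 + v - 4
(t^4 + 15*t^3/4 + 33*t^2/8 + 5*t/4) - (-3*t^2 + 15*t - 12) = t^4 + 15*t^3/4 + 57*t^2/8 - 55*t/4 + 12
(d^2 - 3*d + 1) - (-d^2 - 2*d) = 2*d^2 - d + 1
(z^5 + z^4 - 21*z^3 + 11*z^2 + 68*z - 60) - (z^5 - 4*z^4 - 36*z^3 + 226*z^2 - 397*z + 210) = 5*z^4 + 15*z^3 - 215*z^2 + 465*z - 270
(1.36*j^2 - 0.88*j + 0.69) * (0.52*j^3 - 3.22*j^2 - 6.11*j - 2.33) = 0.7072*j^5 - 4.8368*j^4 - 5.1172*j^3 - 0.0138000000000007*j^2 - 2.1655*j - 1.6077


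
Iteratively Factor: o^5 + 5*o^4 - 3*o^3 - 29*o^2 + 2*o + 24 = (o + 4)*(o^4 + o^3 - 7*o^2 - o + 6) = (o + 1)*(o + 4)*(o^3 - 7*o + 6) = (o + 1)*(o + 3)*(o + 4)*(o^2 - 3*o + 2) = (o - 1)*(o + 1)*(o + 3)*(o + 4)*(o - 2)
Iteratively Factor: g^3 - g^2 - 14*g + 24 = (g - 2)*(g^2 + g - 12) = (g - 3)*(g - 2)*(g + 4)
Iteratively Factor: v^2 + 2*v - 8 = (v - 2)*(v + 4)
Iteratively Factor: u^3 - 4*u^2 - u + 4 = (u - 1)*(u^2 - 3*u - 4) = (u - 4)*(u - 1)*(u + 1)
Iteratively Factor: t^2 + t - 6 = (t + 3)*(t - 2)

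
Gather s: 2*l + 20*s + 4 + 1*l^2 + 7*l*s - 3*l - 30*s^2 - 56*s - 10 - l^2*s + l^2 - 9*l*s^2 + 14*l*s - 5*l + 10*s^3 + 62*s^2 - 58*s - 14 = 2*l^2 - 6*l + 10*s^3 + s^2*(32 - 9*l) + s*(-l^2 + 21*l - 94) - 20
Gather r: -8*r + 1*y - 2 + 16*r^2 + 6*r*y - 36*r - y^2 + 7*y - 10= 16*r^2 + r*(6*y - 44) - y^2 + 8*y - 12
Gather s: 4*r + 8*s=4*r + 8*s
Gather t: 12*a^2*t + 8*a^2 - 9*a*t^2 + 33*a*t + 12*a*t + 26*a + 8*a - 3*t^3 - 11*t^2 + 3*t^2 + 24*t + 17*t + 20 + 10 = 8*a^2 + 34*a - 3*t^3 + t^2*(-9*a - 8) + t*(12*a^2 + 45*a + 41) + 30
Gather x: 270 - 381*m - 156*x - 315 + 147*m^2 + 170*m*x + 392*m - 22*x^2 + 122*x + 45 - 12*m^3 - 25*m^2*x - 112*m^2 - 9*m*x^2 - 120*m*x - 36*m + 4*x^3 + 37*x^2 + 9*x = -12*m^3 + 35*m^2 - 25*m + 4*x^3 + x^2*(15 - 9*m) + x*(-25*m^2 + 50*m - 25)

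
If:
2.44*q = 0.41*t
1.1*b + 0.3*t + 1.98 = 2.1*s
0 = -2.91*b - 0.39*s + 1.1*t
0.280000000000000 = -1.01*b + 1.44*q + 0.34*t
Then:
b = 0.10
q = 0.11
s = 1.09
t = 0.66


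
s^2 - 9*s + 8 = (s - 8)*(s - 1)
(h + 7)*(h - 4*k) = h^2 - 4*h*k + 7*h - 28*k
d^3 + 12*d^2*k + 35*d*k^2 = d*(d + 5*k)*(d + 7*k)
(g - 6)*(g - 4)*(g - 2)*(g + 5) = g^4 - 7*g^3 - 16*g^2 + 172*g - 240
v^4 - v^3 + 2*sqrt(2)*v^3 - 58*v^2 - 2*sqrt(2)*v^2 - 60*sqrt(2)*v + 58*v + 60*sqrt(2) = (v - 1)*(v - 5*sqrt(2))*(v + sqrt(2))*(v + 6*sqrt(2))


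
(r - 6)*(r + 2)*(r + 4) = r^3 - 28*r - 48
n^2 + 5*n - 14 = (n - 2)*(n + 7)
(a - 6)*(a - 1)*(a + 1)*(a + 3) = a^4 - 3*a^3 - 19*a^2 + 3*a + 18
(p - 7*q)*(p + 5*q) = p^2 - 2*p*q - 35*q^2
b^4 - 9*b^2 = b^2*(b - 3)*(b + 3)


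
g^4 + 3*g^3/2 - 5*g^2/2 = g^2*(g - 1)*(g + 5/2)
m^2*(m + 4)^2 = m^4 + 8*m^3 + 16*m^2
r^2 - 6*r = r*(r - 6)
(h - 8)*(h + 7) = h^2 - h - 56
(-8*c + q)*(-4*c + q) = 32*c^2 - 12*c*q + q^2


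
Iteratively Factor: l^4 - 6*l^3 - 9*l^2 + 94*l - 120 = (l - 2)*(l^3 - 4*l^2 - 17*l + 60) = (l - 2)*(l + 4)*(l^2 - 8*l + 15) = (l - 5)*(l - 2)*(l + 4)*(l - 3)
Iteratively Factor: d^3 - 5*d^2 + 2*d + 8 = (d - 4)*(d^2 - d - 2) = (d - 4)*(d - 2)*(d + 1)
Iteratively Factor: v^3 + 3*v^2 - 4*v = (v + 4)*(v^2 - v) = v*(v + 4)*(v - 1)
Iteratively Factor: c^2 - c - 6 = (c + 2)*(c - 3)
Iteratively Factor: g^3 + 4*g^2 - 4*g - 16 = (g + 2)*(g^2 + 2*g - 8) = (g - 2)*(g + 2)*(g + 4)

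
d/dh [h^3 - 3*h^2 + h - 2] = 3*h^2 - 6*h + 1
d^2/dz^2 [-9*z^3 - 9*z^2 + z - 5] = -54*z - 18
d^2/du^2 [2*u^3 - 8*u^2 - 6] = 12*u - 16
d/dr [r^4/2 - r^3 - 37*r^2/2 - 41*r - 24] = 2*r^3 - 3*r^2 - 37*r - 41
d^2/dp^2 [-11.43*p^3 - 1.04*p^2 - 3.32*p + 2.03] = -68.58*p - 2.08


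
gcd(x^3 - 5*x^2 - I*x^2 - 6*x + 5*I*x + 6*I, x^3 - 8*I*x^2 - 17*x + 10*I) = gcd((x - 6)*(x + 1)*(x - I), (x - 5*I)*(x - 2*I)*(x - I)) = x - I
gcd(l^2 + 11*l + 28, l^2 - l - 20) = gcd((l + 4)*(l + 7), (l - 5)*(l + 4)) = l + 4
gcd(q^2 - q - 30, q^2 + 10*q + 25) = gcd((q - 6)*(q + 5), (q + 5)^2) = q + 5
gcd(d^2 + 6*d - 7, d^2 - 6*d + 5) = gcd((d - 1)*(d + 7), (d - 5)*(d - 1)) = d - 1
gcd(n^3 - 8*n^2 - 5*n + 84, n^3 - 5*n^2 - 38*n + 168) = n^2 - 11*n + 28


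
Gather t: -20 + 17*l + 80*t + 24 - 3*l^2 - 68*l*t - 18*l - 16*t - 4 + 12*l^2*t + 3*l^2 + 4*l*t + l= t*(12*l^2 - 64*l + 64)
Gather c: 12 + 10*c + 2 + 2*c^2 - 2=2*c^2 + 10*c + 12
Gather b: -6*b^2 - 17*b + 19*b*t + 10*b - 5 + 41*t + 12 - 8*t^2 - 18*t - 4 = -6*b^2 + b*(19*t - 7) - 8*t^2 + 23*t + 3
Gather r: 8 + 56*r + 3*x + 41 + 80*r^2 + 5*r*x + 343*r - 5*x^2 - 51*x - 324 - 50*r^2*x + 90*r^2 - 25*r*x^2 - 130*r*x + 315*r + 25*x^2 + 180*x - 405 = r^2*(170 - 50*x) + r*(-25*x^2 - 125*x + 714) + 20*x^2 + 132*x - 680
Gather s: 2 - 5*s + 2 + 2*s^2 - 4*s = 2*s^2 - 9*s + 4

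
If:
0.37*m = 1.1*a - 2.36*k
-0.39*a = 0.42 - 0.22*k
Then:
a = -0.11998820754717*m - 1.46108490566038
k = -0.212706367924528*m - 0.681014150943396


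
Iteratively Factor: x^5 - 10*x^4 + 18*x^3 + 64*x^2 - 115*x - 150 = (x - 5)*(x^4 - 5*x^3 - 7*x^2 + 29*x + 30) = (x - 5)*(x + 1)*(x^3 - 6*x^2 - x + 30) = (x - 5)*(x + 1)*(x + 2)*(x^2 - 8*x + 15) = (x - 5)^2*(x + 1)*(x + 2)*(x - 3)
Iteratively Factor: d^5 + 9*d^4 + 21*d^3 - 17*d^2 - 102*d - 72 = (d - 2)*(d^4 + 11*d^3 + 43*d^2 + 69*d + 36) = (d - 2)*(d + 3)*(d^3 + 8*d^2 + 19*d + 12) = (d - 2)*(d + 1)*(d + 3)*(d^2 + 7*d + 12) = (d - 2)*(d + 1)*(d + 3)^2*(d + 4)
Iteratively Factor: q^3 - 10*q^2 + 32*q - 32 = (q - 4)*(q^2 - 6*q + 8) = (q - 4)^2*(q - 2)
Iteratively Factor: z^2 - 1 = (z + 1)*(z - 1)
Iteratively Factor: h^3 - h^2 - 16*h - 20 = (h + 2)*(h^2 - 3*h - 10) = (h - 5)*(h + 2)*(h + 2)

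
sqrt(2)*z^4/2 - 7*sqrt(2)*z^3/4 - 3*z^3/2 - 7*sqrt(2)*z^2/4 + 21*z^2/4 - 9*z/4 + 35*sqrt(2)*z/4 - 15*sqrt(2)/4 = (z - 3)*(z - 1/2)*(z - 5*sqrt(2)/2)*(sqrt(2)*z/2 + 1)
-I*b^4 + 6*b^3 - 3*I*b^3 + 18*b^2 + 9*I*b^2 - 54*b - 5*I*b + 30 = (b - 1)*(b + 5)*(b + 6*I)*(-I*b + I)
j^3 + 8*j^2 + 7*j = j*(j + 1)*(j + 7)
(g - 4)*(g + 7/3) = g^2 - 5*g/3 - 28/3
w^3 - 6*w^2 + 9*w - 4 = (w - 4)*(w - 1)^2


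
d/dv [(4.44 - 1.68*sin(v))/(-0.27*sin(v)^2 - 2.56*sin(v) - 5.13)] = (-0.4536*sin(v)^2 + 2.3976*sin(v) + 19.9848)*cos(v)/(0.0729*sin(v)^4 + 1.3824*sin(v)^3 + 9.3238*sin(v)^2 + 26.2656*sin(v) + 26.3169)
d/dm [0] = 0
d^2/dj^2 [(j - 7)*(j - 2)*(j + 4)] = 6*j - 10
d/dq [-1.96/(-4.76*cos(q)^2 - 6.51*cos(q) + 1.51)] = (18.6592*cos(q) + 12.7596)*sin(q)/(4.76*cos(q)^2 + 6.51*cos(q) - 1.51)^2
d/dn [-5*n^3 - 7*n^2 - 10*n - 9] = -15*n^2 - 14*n - 10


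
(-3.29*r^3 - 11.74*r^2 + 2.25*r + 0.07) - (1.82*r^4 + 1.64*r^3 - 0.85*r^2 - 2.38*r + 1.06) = -1.82*r^4 - 4.93*r^3 - 10.89*r^2 + 4.63*r - 0.99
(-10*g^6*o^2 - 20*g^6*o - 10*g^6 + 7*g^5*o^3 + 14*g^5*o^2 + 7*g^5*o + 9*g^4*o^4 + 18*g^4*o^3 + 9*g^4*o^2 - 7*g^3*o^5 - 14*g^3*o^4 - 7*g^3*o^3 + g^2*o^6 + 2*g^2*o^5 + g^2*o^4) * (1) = -10*g^6*o^2 - 20*g^6*o - 10*g^6 + 7*g^5*o^3 + 14*g^5*o^2 + 7*g^5*o + 9*g^4*o^4 + 18*g^4*o^3 + 9*g^4*o^2 - 7*g^3*o^5 - 14*g^3*o^4 - 7*g^3*o^3 + g^2*o^6 + 2*g^2*o^5 + g^2*o^4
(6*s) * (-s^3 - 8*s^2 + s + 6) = -6*s^4 - 48*s^3 + 6*s^2 + 36*s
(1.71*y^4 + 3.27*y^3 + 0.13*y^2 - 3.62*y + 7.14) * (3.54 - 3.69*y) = -6.3099*y^5 - 6.0129*y^4 + 11.0961*y^3 + 13.818*y^2 - 39.1614*y + 25.2756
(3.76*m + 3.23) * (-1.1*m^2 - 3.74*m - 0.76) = -4.136*m^3 - 17.6154*m^2 - 14.9378*m - 2.4548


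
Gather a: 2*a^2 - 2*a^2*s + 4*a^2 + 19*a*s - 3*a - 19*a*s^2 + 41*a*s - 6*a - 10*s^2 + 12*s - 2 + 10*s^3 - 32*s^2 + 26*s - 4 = a^2*(6 - 2*s) + a*(-19*s^2 + 60*s - 9) + 10*s^3 - 42*s^2 + 38*s - 6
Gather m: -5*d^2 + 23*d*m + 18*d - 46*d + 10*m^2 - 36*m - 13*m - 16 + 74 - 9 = -5*d^2 - 28*d + 10*m^2 + m*(23*d - 49) + 49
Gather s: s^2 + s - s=s^2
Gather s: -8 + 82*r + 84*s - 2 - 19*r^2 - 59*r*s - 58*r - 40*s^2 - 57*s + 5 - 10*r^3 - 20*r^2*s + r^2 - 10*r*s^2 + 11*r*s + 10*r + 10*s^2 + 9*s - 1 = -10*r^3 - 18*r^2 + 34*r + s^2*(-10*r - 30) + s*(-20*r^2 - 48*r + 36) - 6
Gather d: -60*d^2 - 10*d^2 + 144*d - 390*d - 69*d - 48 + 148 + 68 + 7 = -70*d^2 - 315*d + 175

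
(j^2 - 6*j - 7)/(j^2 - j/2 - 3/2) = 2*(j - 7)/(2*j - 3)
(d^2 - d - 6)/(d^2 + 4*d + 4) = (d - 3)/(d + 2)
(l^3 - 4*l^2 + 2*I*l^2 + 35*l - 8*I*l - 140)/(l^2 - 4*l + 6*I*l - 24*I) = (l^2 + 2*I*l + 35)/(l + 6*I)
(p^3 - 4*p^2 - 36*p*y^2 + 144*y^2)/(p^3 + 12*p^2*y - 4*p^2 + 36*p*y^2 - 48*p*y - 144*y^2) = (p - 6*y)/(p + 6*y)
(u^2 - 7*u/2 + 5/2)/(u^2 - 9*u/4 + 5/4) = 2*(2*u - 5)/(4*u - 5)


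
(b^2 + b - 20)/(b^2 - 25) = (b - 4)/(b - 5)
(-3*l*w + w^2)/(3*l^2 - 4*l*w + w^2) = w/(-l + w)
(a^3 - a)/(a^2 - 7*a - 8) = a*(a - 1)/(a - 8)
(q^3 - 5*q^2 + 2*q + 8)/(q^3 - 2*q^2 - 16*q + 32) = (q + 1)/(q + 4)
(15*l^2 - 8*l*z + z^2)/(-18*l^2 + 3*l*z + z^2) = (-5*l + z)/(6*l + z)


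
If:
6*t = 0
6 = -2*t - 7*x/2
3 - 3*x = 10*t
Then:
No Solution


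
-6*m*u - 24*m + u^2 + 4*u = (-6*m + u)*(u + 4)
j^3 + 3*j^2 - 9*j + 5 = (j - 1)^2*(j + 5)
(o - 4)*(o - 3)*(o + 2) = o^3 - 5*o^2 - 2*o + 24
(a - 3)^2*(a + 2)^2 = a^4 - 2*a^3 - 11*a^2 + 12*a + 36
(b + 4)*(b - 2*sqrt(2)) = b^2 - 2*sqrt(2)*b + 4*b - 8*sqrt(2)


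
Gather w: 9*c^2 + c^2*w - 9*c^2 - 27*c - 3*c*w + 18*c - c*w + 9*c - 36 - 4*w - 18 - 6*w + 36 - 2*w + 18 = w*(c^2 - 4*c - 12)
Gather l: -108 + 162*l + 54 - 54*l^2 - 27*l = -54*l^2 + 135*l - 54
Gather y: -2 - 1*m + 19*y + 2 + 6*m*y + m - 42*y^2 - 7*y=-42*y^2 + y*(6*m + 12)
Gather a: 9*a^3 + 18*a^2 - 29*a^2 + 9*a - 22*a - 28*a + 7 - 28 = 9*a^3 - 11*a^2 - 41*a - 21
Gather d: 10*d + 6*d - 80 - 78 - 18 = 16*d - 176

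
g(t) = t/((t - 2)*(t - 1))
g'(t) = -t/((t - 2)*(t - 1)^2) - t/((t - 2)^2*(t - 1)) + 1/((t - 2)*(t - 1)) = (2 - t^2)/(t^4 - 6*t^3 + 13*t^2 - 12*t + 4)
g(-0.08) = -0.04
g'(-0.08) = 0.40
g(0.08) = 0.05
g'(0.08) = 0.64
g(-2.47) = -0.16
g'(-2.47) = -0.02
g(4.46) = 0.52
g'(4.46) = -0.25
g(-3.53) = -0.14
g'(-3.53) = -0.02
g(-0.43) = -0.12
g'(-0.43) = 0.15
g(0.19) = 0.13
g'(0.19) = 0.91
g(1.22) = -7.11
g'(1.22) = 17.37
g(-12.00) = -0.07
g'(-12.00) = 0.00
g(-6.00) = -0.11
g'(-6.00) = -0.01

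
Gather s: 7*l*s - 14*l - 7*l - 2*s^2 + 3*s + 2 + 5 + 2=-21*l - 2*s^2 + s*(7*l + 3) + 9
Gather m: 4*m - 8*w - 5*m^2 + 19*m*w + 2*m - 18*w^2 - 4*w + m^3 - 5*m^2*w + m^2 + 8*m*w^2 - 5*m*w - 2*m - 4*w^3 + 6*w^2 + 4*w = m^3 + m^2*(-5*w - 4) + m*(8*w^2 + 14*w + 4) - 4*w^3 - 12*w^2 - 8*w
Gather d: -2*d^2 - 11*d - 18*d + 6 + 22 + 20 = -2*d^2 - 29*d + 48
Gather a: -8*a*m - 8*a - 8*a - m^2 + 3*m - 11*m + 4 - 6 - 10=a*(-8*m - 16) - m^2 - 8*m - 12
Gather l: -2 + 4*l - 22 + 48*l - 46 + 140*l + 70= 192*l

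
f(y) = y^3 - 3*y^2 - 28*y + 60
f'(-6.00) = 116.00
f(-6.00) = -96.00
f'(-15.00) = 737.00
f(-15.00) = -3570.00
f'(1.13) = -30.95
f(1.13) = 25.97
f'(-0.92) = -19.94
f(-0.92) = 82.44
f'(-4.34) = 54.55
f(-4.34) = 43.27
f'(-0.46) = -24.61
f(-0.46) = 72.15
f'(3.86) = -6.46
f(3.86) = -35.27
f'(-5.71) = 104.07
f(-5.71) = -64.10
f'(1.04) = -31.00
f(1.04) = 28.76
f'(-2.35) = 2.67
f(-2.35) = 96.25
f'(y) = 3*y^2 - 6*y - 28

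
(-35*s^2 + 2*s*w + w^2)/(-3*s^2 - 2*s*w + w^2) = (35*s^2 - 2*s*w - w^2)/(3*s^2 + 2*s*w - w^2)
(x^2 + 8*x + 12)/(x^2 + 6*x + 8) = (x + 6)/(x + 4)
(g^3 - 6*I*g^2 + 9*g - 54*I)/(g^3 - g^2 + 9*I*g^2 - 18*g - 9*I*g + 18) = (g^2 - 9*I*g - 18)/(g^2 + g*(-1 + 6*I) - 6*I)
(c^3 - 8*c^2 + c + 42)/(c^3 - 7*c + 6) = (c^3 - 8*c^2 + c + 42)/(c^3 - 7*c + 6)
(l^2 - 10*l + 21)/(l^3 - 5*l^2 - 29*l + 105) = 1/(l + 5)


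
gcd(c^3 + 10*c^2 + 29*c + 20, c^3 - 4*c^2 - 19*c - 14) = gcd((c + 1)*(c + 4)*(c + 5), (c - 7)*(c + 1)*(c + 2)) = c + 1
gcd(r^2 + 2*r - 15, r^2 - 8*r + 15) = r - 3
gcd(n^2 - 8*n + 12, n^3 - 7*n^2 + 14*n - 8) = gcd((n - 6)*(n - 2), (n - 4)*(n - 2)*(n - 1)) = n - 2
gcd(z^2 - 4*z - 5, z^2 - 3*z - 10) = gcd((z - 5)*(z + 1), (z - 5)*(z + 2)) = z - 5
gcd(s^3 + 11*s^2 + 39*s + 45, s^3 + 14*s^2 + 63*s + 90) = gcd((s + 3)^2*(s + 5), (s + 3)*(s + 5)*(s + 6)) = s^2 + 8*s + 15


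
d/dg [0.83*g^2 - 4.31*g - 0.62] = 1.66*g - 4.31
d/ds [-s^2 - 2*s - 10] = -2*s - 2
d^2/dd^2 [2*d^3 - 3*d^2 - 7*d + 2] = 12*d - 6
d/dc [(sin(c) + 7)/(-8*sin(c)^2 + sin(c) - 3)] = (8*sin(c)^2 + 112*sin(c) - 10)*cos(c)/(8*sin(c)^2 - sin(c) + 3)^2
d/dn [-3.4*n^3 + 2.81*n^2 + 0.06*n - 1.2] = -10.2*n^2 + 5.62*n + 0.06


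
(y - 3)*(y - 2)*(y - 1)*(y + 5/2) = y^4 - 7*y^3/2 - 4*y^2 + 43*y/2 - 15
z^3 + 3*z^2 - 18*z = z*(z - 3)*(z + 6)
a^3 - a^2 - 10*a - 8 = (a - 4)*(a + 1)*(a + 2)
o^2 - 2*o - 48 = (o - 8)*(o + 6)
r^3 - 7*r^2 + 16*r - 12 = (r - 3)*(r - 2)^2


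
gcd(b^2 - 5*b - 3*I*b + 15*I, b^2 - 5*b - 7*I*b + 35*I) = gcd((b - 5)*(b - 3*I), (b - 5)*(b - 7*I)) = b - 5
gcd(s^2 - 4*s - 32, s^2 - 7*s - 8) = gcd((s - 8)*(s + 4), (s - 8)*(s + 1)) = s - 8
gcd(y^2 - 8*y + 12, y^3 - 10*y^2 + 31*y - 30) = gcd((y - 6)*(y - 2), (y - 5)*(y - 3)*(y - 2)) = y - 2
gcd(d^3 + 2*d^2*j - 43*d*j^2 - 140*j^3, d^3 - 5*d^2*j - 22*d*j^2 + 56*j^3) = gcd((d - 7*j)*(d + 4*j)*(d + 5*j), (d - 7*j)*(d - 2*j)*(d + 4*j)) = d^2 - 3*d*j - 28*j^2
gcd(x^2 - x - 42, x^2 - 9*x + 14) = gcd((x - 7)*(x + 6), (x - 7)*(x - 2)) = x - 7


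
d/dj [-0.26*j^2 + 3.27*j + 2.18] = 3.27 - 0.52*j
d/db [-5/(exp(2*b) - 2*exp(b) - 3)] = 10*(exp(b) - 1)*exp(b)/(-exp(2*b) + 2*exp(b) + 3)^2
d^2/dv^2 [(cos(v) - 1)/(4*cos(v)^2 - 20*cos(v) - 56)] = (9*sin(v)^4*cos(v) + sin(v)^4 + 143*sin(v)^2 + 897*cos(v)/4 + 105*cos(3*v)/4 - cos(5*v)/2 + 74)/(4*(sin(v)^2 + 5*cos(v) + 13)^3)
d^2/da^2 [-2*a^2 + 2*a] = -4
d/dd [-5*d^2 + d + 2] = 1 - 10*d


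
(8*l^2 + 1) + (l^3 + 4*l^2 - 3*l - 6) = l^3 + 12*l^2 - 3*l - 5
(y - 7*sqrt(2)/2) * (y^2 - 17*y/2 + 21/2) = y^3 - 17*y^2/2 - 7*sqrt(2)*y^2/2 + 21*y/2 + 119*sqrt(2)*y/4 - 147*sqrt(2)/4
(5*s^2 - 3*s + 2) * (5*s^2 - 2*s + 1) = 25*s^4 - 25*s^3 + 21*s^2 - 7*s + 2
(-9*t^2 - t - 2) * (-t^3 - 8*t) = 9*t^5 + t^4 + 74*t^3 + 8*t^2 + 16*t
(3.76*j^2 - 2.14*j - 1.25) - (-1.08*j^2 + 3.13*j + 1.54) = 4.84*j^2 - 5.27*j - 2.79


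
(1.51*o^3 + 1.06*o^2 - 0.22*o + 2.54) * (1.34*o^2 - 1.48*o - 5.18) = 2.0234*o^5 - 0.8144*o^4 - 9.6854*o^3 - 1.7616*o^2 - 2.6196*o - 13.1572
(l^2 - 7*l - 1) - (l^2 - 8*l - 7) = l + 6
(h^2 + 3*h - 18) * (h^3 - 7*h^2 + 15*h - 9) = h^5 - 4*h^4 - 24*h^3 + 162*h^2 - 297*h + 162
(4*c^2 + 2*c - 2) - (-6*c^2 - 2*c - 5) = 10*c^2 + 4*c + 3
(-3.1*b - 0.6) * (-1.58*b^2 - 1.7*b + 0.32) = 4.898*b^3 + 6.218*b^2 + 0.0279999999999999*b - 0.192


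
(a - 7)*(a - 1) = a^2 - 8*a + 7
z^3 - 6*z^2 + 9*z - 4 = (z - 4)*(z - 1)^2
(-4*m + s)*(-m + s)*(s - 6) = 4*m^2*s - 24*m^2 - 5*m*s^2 + 30*m*s + s^3 - 6*s^2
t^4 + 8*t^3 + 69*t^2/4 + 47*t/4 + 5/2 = (t + 1/2)^2*(t + 2)*(t + 5)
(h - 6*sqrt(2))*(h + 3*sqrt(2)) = h^2 - 3*sqrt(2)*h - 36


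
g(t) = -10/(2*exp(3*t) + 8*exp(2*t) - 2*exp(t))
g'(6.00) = 0.00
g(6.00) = 0.00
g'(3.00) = 0.00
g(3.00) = 0.00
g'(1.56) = 0.07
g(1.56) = -0.03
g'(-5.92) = -1861.83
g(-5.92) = 1882.29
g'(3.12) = 0.00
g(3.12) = -0.00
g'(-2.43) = -37.77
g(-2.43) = 88.73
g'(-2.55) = -49.22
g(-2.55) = 93.95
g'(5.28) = 0.00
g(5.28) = -0.00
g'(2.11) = 0.02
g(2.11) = -0.01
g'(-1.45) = 495254.84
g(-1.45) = 3183.51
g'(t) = -10*(-6*exp(3*t) - 16*exp(2*t) + 2*exp(t))/(2*exp(3*t) + 8*exp(2*t) - 2*exp(t))^2 = 5*(3*exp(2*t) + 8*exp(t) - 1)*exp(-t)/(exp(2*t) + 4*exp(t) - 1)^2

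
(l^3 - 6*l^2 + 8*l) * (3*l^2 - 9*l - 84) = 3*l^5 - 27*l^4 - 6*l^3 + 432*l^2 - 672*l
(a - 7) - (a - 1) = -6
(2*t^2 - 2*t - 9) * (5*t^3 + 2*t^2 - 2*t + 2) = 10*t^5 - 6*t^4 - 53*t^3 - 10*t^2 + 14*t - 18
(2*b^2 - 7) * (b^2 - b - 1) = 2*b^4 - 2*b^3 - 9*b^2 + 7*b + 7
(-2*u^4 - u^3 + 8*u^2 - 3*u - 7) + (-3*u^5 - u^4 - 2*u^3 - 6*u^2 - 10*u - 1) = -3*u^5 - 3*u^4 - 3*u^3 + 2*u^2 - 13*u - 8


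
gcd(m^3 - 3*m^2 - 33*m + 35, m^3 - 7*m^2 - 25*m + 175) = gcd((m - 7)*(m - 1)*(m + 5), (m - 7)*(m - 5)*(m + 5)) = m^2 - 2*m - 35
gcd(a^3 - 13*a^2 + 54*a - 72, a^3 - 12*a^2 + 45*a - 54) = a^2 - 9*a + 18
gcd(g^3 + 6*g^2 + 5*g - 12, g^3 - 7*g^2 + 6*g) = g - 1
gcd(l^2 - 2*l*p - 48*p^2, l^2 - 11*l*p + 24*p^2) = -l + 8*p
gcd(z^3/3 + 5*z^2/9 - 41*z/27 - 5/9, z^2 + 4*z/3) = 1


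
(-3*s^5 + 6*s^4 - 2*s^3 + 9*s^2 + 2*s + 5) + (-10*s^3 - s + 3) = -3*s^5 + 6*s^4 - 12*s^3 + 9*s^2 + s + 8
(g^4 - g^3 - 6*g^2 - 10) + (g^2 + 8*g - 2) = g^4 - g^3 - 5*g^2 + 8*g - 12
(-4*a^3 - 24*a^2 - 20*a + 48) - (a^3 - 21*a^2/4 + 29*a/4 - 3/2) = -5*a^3 - 75*a^2/4 - 109*a/4 + 99/2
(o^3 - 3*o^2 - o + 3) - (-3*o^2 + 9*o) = o^3 - 10*o + 3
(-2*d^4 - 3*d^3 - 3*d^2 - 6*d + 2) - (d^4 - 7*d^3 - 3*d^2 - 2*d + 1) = -3*d^4 + 4*d^3 - 4*d + 1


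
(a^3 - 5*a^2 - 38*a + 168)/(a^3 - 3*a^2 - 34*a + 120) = (a - 7)/(a - 5)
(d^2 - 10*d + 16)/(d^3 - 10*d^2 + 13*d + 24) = (d - 2)/(d^2 - 2*d - 3)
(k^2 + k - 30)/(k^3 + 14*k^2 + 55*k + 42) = (k - 5)/(k^2 + 8*k + 7)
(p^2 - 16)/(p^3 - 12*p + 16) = (p - 4)/(p^2 - 4*p + 4)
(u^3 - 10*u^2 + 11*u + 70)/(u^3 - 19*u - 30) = (u - 7)/(u + 3)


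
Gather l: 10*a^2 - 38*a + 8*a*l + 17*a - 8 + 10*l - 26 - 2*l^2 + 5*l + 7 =10*a^2 - 21*a - 2*l^2 + l*(8*a + 15) - 27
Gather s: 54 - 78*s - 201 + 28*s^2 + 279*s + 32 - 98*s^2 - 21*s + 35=-70*s^2 + 180*s - 80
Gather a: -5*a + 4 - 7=-5*a - 3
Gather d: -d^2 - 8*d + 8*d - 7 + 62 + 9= 64 - d^2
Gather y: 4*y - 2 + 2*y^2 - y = 2*y^2 + 3*y - 2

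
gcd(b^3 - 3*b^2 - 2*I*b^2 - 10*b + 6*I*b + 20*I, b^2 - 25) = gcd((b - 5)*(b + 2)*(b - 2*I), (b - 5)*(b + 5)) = b - 5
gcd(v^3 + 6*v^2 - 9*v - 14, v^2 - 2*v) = v - 2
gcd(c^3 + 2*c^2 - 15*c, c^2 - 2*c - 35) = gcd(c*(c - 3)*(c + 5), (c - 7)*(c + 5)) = c + 5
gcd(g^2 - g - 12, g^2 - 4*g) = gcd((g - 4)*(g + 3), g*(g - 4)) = g - 4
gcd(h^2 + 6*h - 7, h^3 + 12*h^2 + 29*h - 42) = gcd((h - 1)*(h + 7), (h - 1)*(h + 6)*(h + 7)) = h^2 + 6*h - 7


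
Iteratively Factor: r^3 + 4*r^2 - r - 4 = (r - 1)*(r^2 + 5*r + 4) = (r - 1)*(r + 4)*(r + 1)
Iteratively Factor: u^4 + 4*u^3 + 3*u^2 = (u + 1)*(u^3 + 3*u^2) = u*(u + 1)*(u^2 + 3*u) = u*(u + 1)*(u + 3)*(u)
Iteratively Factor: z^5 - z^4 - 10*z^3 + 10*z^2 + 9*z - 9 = (z - 1)*(z^4 - 10*z^2 + 9) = (z - 1)*(z + 3)*(z^3 - 3*z^2 - z + 3) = (z - 1)^2*(z + 3)*(z^2 - 2*z - 3) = (z - 1)^2*(z + 1)*(z + 3)*(z - 3)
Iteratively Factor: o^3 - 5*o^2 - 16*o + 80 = (o - 5)*(o^2 - 16) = (o - 5)*(o + 4)*(o - 4)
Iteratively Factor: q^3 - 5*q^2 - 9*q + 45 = (q + 3)*(q^2 - 8*q + 15) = (q - 5)*(q + 3)*(q - 3)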